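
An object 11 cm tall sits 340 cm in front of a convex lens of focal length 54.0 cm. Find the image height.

1/d_i = 1/f − 1/d_o = 1/(54.00) − 1/(340) = 0.01558, so d_i = 64.20 cm.
m = −d_i/d_o = -0.1888.
|h_i| = |m|·h_o = 0.1888 × 11 = 2.08 cm. The image is real, inverted and reduced, on the far side of the lens.

2.08 cm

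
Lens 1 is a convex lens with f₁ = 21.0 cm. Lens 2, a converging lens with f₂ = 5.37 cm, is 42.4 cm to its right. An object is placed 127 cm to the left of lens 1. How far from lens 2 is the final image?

7.80 cm

Lens 1: 1/d_i1 = 1/f₁ − 1/d_o1 = 1/(21.0) − 1/(127) = 0.03975, so d_i1 = 25.16 cm.
The intermediate image is 25.16 cm to the right of lens 1, which is 42.4 − (25.16) = 17.24 cm to the left of lens 2, so d_o2 = +17.24 cm.
Lens 2: 1/d_i2 = 1/f₂ − 1/d_o2 = 1/(5.37) − 1/(17.24) = 0.1282, so d_i2 = 7.80 cm.
The final image is real, 7.80 cm to the right of lens 2 (overall magnification ≈ 0.090).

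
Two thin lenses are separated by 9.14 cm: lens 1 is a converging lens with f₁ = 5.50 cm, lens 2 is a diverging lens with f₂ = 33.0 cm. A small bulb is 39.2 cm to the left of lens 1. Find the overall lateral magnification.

Lens 1: 1/d_i1 = 1/(5.50) − 1/(39.2) = 0.1563, so d_i1 = 6.398 cm; m₁ = −d_i1/d_o1 = -0.1632.
d_o2 = 9.14 − (6.398) = 2.742 cm.
f₂ = −33.0 cm (diverging).
Lens 2: 1/d_i2 = 1/(-33.0) − 1/(2.742) = -0.3950, so d_i2 = -2.532 cm; m₂ = −d_i2/d_o2 = +0.9233.
m = m₁·m₂ = (-0.1632)(+0.9233) = -0.151.

m = -0.151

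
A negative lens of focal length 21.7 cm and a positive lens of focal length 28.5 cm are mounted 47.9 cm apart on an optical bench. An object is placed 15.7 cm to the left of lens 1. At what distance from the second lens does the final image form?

Lens 1 is diverging, so f₁ = −21.7 cm.
Lens 1: 1/d_i1 = 1/f₁ − 1/d_o1 = 1/(-21.7) − 1/(15.7) = -0.1098, so d_i1 = -9.109 cm.
The intermediate image is 9.109 cm to the left of lens 1 (virtual), which is 47.9 − (-9.109) = 57.01 cm to the left of lens 2, so d_o2 = +57.01 cm.
Lens 2: 1/d_i2 = 1/f₂ − 1/d_o2 = 1/(28.5) − 1/(57.01) = 0.01755, so d_i2 = 57.0 cm.
The final image is real, 57.0 cm to the right of lens 2 (overall magnification ≈ -0.58).

57.0 cm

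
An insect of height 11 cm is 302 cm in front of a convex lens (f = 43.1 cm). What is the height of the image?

1.83 cm

1/d_i = 1/f − 1/d_o = 1/(43.10) − 1/(302) = 0.01989, so d_i = 50.28 cm.
m = −d_i/d_o = -0.1665.
|h_i| = |m|·h_o = 0.1665 × 11 = 1.83 cm. The image is real, inverted and reduced, on the far side of the lens.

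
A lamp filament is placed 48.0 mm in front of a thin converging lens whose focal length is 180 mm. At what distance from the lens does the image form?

65.5 mm

Lens equation: 1/s_i = 1/f − 1/s_o = 1/(180.0) − 1/(48.0) = 0.005556 − 0.02083 = -0.01528, so s_i = -65.5 mm.
The image is virtual, upright and enlarged, on the same side as the object.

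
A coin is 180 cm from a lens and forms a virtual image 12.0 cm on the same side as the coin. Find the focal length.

Virtual image ⇒ d_i = −12.0 cm.
1/f = 1/d_o + 1/d_i = 1/(180) + 1/(-12.0) = -0.07778, so f = -12.9 cm.
Since f is negative, the lens is diverging.

f = -12.9 cm (diverging)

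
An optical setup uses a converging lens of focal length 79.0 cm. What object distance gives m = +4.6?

m = −d_i/d_o ⇒ d_i = −m·d_o.
1/f = 1/d_o + 1/d_i = 1/d_o − 1/(m·d_o) = (1 − 1/m)/d_o, so d_o = f(1 − 1/m) = (79.00)(1 − 1/(+4.6)) = 61.8 cm.

61.8 cm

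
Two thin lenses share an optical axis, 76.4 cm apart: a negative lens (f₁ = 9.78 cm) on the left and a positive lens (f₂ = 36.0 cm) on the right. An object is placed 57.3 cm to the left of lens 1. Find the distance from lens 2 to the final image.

62.6 cm

Lens 1 is diverging, so f₁ = −9.78 cm.
Lens 1: 1/d_i1 = 1/f₁ − 1/d_o1 = 1/(-9.78) − 1/(57.3) = -0.1197, so d_i1 = -8.354 cm.
The intermediate image is 8.354 cm to the left of lens 1 (virtual), which is 76.4 − (-8.354) = 84.75 cm to the left of lens 2, so d_o2 = +84.75 cm.
Lens 2: 1/d_i2 = 1/f₂ − 1/d_o2 = 1/(36.0) − 1/(84.75) = 0.01598, so d_i2 = 62.6 cm.
The final image is real, 62.6 cm to the right of lens 2 (overall magnification ≈ -0.11).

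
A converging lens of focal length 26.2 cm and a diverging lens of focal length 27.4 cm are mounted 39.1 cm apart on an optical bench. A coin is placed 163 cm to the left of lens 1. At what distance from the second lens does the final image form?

Lens 1: 1/d_i1 = 1/f₁ − 1/d_o1 = 1/(26.2) − 1/(163) = 0.03203, so d_i1 = 31.22 cm.
The intermediate image is 31.22 cm to the right of lens 1, which is 39.1 − (31.22) = 7.880 cm to the left of lens 2, so d_o2 = +7.880 cm.
Lens 2 is diverging, so f₂ = −27.4 cm.
Lens 2: 1/d_i2 = 1/f₂ − 1/d_o2 = 1/(-27.4) − 1/(7.880) = -0.1634, so d_i2 = -6.12 cm.
The final image is virtual, 6.12 cm to the left of lens 2 (overall magnification ≈ -0.15).

6.12 cm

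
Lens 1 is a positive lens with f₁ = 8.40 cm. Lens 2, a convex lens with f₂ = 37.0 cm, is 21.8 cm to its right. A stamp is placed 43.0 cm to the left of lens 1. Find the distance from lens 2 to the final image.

Lens 1: 1/d_i1 = 1/f₁ − 1/d_o1 = 1/(8.40) − 1/(43.0) = 0.09579, so d_i1 = 10.44 cm.
The intermediate image is 10.44 cm to the right of lens 1, which is 21.8 − (10.44) = 11.36 cm to the left of lens 2, so d_o2 = +11.36 cm.
Lens 2: 1/d_i2 = 1/f₂ − 1/d_o2 = 1/(37.0) − 1/(11.36) = -0.06100, so d_i2 = -16.4 cm.
The final image is virtual, 16.4 cm to the left of lens 2 (overall magnification ≈ -0.35).

16.4 cm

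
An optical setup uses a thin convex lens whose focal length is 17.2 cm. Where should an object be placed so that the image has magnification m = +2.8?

m = −d_i/d_o ⇒ d_i = −m·d_o.
1/f = 1/d_o + 1/d_i = 1/d_o − 1/(m·d_o) = (1 − 1/m)/d_o, so d_o = f(1 − 1/m) = (17.20)(1 − 1/(+2.8)) = 11.1 cm.

11.1 cm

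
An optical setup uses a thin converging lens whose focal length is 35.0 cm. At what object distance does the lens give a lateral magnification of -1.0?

70.0 cm

m = −d_i/d_o ⇒ d_i = −m·d_o.
1/f = 1/d_o + 1/d_i = 1/d_o − 1/(m·d_o) = (1 − 1/m)/d_o, so d_o = f(1 − 1/m) = (35.00)(1 − 1/(-1.0)) = 70.0 cm.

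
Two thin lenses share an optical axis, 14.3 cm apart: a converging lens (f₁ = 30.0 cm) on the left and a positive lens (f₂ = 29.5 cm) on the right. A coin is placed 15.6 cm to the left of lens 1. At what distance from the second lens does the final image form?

Lens 1: 1/d_i1 = 1/f₁ − 1/d_o1 = 1/(30.0) − 1/(15.6) = -0.03077, so d_i1 = -32.50 cm.
The intermediate image is 32.50 cm to the left of lens 1 (virtual), which is 14.3 − (-32.50) = 46.80 cm to the left of lens 2, so d_o2 = +46.80 cm.
Lens 2: 1/d_i2 = 1/f₂ − 1/d_o2 = 1/(29.5) − 1/(46.80) = 0.01253, so d_i2 = 79.8 cm.
The final image is real, 79.8 cm to the right of lens 2 (overall magnification ≈ -3.6).

79.8 cm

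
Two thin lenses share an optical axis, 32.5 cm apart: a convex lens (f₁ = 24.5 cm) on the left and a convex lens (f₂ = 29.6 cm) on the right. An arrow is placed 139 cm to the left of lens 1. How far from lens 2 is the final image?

Lens 1: 1/d_i1 = 1/f₁ − 1/d_o1 = 1/(24.5) − 1/(139) = 0.03362, so d_i1 = 29.74 cm.
The intermediate image is 29.74 cm to the right of lens 1, which is 32.5 − (29.74) = 2.760 cm to the left of lens 2, so d_o2 = +2.760 cm.
Lens 2: 1/d_i2 = 1/f₂ − 1/d_o2 = 1/(29.6) − 1/(2.760) = -0.3285, so d_i2 = -3.04 cm.
The final image is virtual, 3.04 cm to the left of lens 2 (overall magnification ≈ -0.24).

3.04 cm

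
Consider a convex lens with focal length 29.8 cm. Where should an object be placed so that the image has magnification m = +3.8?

22.0 cm

m = −d_i/d_o ⇒ d_i = −m·d_o.
1/f = 1/d_o + 1/d_i = 1/d_o − 1/(m·d_o) = (1 − 1/m)/d_o, so d_o = f(1 − 1/m) = (29.80)(1 − 1/(+3.8)) = 22.0 cm.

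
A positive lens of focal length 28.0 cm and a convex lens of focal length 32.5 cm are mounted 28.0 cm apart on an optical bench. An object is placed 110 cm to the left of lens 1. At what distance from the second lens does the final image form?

Lens 1: 1/d_i1 = 1/f₁ − 1/d_o1 = 1/(28.0) − 1/(110) = 0.02662, so d_i1 = 37.56 cm.
The intermediate image is 37.56 cm to the right of lens 1, which lies 9.560 cm to the right of lens 2 — a virtual object — so d_o2 = −9.560 cm.
Lens 2: 1/d_i2 = 1/f₂ − 1/d_o2 = 1/(32.5) − 1/(-9.560) = 0.1354, so d_i2 = 7.39 cm.
The final image is real, 7.39 cm to the right of lens 2 (overall magnification ≈ -0.26).

7.39 cm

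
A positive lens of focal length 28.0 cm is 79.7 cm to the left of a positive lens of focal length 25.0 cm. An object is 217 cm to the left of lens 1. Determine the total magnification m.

m = +0.164

Lens 1: 1/d_i1 = 1/(28.0) − 1/(217) = 0.03111, so d_i1 = 32.15 cm; m₁ = −d_i1/d_o1 = -0.1482.
d_o2 = 79.7 − (32.15) = 47.55 cm.
Lens 2: 1/d_i2 = 1/(25.0) − 1/(47.55) = 0.01897, so d_i2 = 52.72 cm; m₂ = −d_i2/d_o2 = -1.109.
m = m₁·m₂ = (-0.1482)(-1.109) = +0.164.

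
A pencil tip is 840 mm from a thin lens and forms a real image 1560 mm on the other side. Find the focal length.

Real image ⇒ d_i = +1560 mm.
1/f = 1/d_o + 1/d_i = 1/(840) + 1/(1560) = 0.001832, so f = 546 mm.
Since f is positive, the thin lens is converging.

f = 546 mm (converging)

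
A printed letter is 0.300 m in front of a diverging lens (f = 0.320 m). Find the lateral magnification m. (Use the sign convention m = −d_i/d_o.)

m = +0.516

For a diverging lens, f = -0.320 m.
1/d_i = 1/f − 1/d_o = 1/(-0.3200) − 1/(0.300) = -6.458, so d_i = -0.1548 m.
m = −d_i/d_o = −(-0.1548)/(0.300) = +0.516.
The image is virtual, upright and reduced, on the same side as the object.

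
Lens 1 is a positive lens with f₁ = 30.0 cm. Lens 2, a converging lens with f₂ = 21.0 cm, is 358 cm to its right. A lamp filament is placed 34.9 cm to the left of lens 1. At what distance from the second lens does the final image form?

Lens 1: 1/d_i1 = 1/f₁ − 1/d_o1 = 1/(30.0) − 1/(34.9) = 0.004680, so d_i1 = 213.7 cm.
The intermediate image is 213.7 cm to the right of lens 1, which is 358 − (213.7) = 144.3 cm to the left of lens 2, so d_o2 = +144.3 cm.
Lens 2: 1/d_i2 = 1/f₂ − 1/d_o2 = 1/(21.0) − 1/(144.3) = 0.04069, so d_i2 = 24.6 cm.
The final image is real, 24.6 cm to the right of lens 2 (overall magnification ≈ 1.0).

24.6 cm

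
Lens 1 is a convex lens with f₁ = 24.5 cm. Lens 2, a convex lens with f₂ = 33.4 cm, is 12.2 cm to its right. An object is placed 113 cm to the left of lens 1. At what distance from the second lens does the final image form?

Lens 1: 1/d_i1 = 1/f₁ − 1/d_o1 = 1/(24.5) − 1/(113) = 0.03197, so d_i1 = 31.28 cm.
The intermediate image is 31.28 cm to the right of lens 1, which lies 19.08 cm to the right of lens 2 — a virtual object — so d_o2 = −19.08 cm.
Lens 2: 1/d_i2 = 1/f₂ − 1/d_o2 = 1/(33.4) − 1/(-19.08) = 0.08235, so d_i2 = 12.1 cm.
The final image is real, 12.1 cm to the right of lens 2 (overall magnification ≈ -0.18).

12.1 cm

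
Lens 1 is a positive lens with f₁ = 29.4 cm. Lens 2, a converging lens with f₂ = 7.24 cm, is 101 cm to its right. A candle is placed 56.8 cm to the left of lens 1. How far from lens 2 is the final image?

Lens 1: 1/d_i1 = 1/f₁ − 1/d_o1 = 1/(29.4) − 1/(56.8) = 0.01641, so d_i1 = 60.95 cm.
The intermediate image is 60.95 cm to the right of lens 1, which is 101 − (60.95) = 40.05 cm to the left of lens 2, so d_o2 = +40.05 cm.
Lens 2: 1/d_i2 = 1/f₂ − 1/d_o2 = 1/(7.24) − 1/(40.05) = 0.1132, so d_i2 = 8.84 cm.
The final image is real, 8.84 cm to the right of lens 2 (overall magnification ≈ 0.24).

8.84 cm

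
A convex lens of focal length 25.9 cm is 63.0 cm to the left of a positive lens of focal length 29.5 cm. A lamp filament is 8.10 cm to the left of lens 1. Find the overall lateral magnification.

Lens 1: 1/d_i1 = 1/(25.9) − 1/(8.10) = -0.08485, so d_i1 = -11.79 cm; m₁ = −d_i1/d_o1 = +1.456.
d_o2 = 63.0 − (-11.79) = 74.79 cm.
Lens 2: 1/d_i2 = 1/(29.5) − 1/(74.79) = 0.02053, so d_i2 = 48.72 cm; m₂ = −d_i2/d_o2 = -0.6514.
m = m₁·m₂ = (+1.456)(-0.6514) = -0.948.

m = -0.948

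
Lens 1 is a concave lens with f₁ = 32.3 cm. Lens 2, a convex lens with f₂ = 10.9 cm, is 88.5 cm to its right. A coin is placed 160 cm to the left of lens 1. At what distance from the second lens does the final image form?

12.0 cm

Lens 1 is diverging, so f₁ = −32.3 cm.
Lens 1: 1/d_i1 = 1/f₁ − 1/d_o1 = 1/(-32.3) − 1/(160) = -0.03721, so d_i1 = -26.87 cm.
The intermediate image is 26.87 cm to the left of lens 1 (virtual), which is 88.5 − (-26.87) = 115.4 cm to the left of lens 2, so d_o2 = +115.4 cm.
Lens 2: 1/d_i2 = 1/f₂ − 1/d_o2 = 1/(10.9) − 1/(115.4) = 0.08308, so d_i2 = 12.0 cm.
The final image is real, 12.0 cm to the right of lens 2 (overall magnification ≈ -0.018).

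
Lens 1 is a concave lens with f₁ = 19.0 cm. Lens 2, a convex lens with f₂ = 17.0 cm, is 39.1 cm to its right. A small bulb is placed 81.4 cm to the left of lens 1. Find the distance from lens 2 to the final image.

24.7 cm

Lens 1 is diverging, so f₁ = −19.0 cm.
Lens 1: 1/d_i1 = 1/f₁ − 1/d_o1 = 1/(-19.0) − 1/(81.4) = -0.06492, so d_i1 = -15.40 cm.
The intermediate image is 15.40 cm to the left of lens 1 (virtual), which is 39.1 − (-15.40) = 54.50 cm to the left of lens 2, so d_o2 = +54.50 cm.
Lens 2: 1/d_i2 = 1/f₂ − 1/d_o2 = 1/(17.0) − 1/(54.50) = 0.04047, so d_i2 = 24.7 cm.
The final image is real, 24.7 cm to the right of lens 2 (overall magnification ≈ -0.086).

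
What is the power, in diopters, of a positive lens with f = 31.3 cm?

P = +3.19 D

f = 31.3 cm = 0.313 m.
P = 1/f = 1/(0.313 m) = +3.19 D.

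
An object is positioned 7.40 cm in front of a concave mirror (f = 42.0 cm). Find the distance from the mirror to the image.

8.98 cm

Mirror equation: 1/q = 1/f − 1/p = 1/(42.00) − 1/(7.40) = 0.02381 − 0.1351 = -0.1113, so q = -8.98 cm.
The image is virtual, upright and enlarged, behind the mirror.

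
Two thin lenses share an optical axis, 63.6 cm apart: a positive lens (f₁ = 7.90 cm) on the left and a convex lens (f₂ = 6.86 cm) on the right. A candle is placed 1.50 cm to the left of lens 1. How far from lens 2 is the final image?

7.66 cm

Lens 1: 1/d_i1 = 1/f₁ − 1/d_o1 = 1/(7.90) − 1/(1.50) = -0.5401, so d_i1 = -1.852 cm.
The intermediate image is 1.852 cm to the left of lens 1 (virtual), which is 63.6 − (-1.852) = 65.45 cm to the left of lens 2, so d_o2 = +65.45 cm.
Lens 2: 1/d_i2 = 1/f₂ − 1/d_o2 = 1/(6.86) − 1/(65.45) = 0.1305, so d_i2 = 7.66 cm.
The final image is real, 7.66 cm to the right of lens 2 (overall magnification ≈ -0.14).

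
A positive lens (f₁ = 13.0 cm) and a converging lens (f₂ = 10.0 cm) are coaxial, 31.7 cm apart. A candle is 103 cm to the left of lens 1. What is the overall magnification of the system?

m = +0.212

Lens 1: 1/d_i1 = 1/(13.0) − 1/(103) = 0.06721, so d_i1 = 14.88 cm; m₁ = −d_i1/d_o1 = -0.1445.
d_o2 = 31.7 − (14.88) = 16.82 cm.
Lens 2: 1/d_i2 = 1/(10.0) − 1/(16.82) = 0.04055, so d_i2 = 24.66 cm; m₂ = −d_i2/d_o2 = -1.466.
m = m₁·m₂ = (-0.1445)(-1.466) = +0.212.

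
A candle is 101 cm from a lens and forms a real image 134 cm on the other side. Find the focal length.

Real image ⇒ d_i = +134 cm.
1/f = 1/d_o + 1/d_i = 1/(101) + 1/(134) = 0.01736, so f = 57.6 cm.
Since f is positive, the lens is converging.

f = 57.6 cm (converging)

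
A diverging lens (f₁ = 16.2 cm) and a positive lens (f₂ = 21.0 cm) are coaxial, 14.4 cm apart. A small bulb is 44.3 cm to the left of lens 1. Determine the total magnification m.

f₁ = −16.2 cm (diverging).
Lens 1: 1/d_i1 = 1/(-16.2) − 1/(44.3) = -0.08430, so d_i1 = -11.86 cm; m₁ = −d_i1/d_o1 = +0.2677.
d_o2 = 14.4 − (-11.86) = 26.26 cm.
Lens 2: 1/d_i2 = 1/(21.0) − 1/(26.26) = 0.009538, so d_i2 = 104.8 cm; m₂ = −d_i2/d_o2 = -3.992.
m = m₁·m₂ = (+0.2677)(-3.992) = -1.07.

m = -1.07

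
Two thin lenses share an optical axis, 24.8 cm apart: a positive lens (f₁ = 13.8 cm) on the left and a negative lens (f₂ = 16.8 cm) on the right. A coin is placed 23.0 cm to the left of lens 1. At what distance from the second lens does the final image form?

23.0 cm

Lens 1: 1/d_i1 = 1/f₁ − 1/d_o1 = 1/(13.8) − 1/(23.0) = 0.02899, so d_i1 = 34.50 cm.
The intermediate image is 34.50 cm to the right of lens 1, which lies 9.700 cm to the right of lens 2 — a virtual object — so d_o2 = −9.700 cm.
Lens 2 is diverging, so f₂ = −16.8 cm.
Lens 2: 1/d_i2 = 1/f₂ − 1/d_o2 = 1/(-16.8) − 1/(-9.700) = 0.04357, so d_i2 = 23.0 cm.
The final image is real, 23.0 cm to the right of lens 2 (overall magnification ≈ -3.5).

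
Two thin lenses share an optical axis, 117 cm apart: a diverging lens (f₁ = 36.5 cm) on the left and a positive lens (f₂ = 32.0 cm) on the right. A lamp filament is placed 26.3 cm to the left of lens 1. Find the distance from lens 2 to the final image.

42.2 cm

Lens 1 is diverging, so f₁ = −36.5 cm.
Lens 1: 1/d_i1 = 1/f₁ − 1/d_o1 = 1/(-36.5) − 1/(26.3) = -0.06542, so d_i1 = -15.29 cm.
The intermediate image is 15.29 cm to the left of lens 1 (virtual), which is 117 − (-15.29) = 132.3 cm to the left of lens 2, so d_o2 = +132.3 cm.
Lens 2: 1/d_i2 = 1/f₂ − 1/d_o2 = 1/(32.0) − 1/(132.3) = 0.02369, so d_i2 = 42.2 cm.
The final image is real, 42.2 cm to the right of lens 2 (overall magnification ≈ -0.19).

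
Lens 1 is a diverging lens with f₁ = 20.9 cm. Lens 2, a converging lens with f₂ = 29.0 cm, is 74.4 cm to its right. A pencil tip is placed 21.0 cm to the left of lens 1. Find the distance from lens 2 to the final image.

44.1 cm

Lens 1 is diverging, so f₁ = −20.9 cm.
Lens 1: 1/d_i1 = 1/f₁ − 1/d_o1 = 1/(-20.9) − 1/(21.0) = -0.09547, so d_i1 = -10.47 cm.
The intermediate image is 10.47 cm to the left of lens 1 (virtual), which is 74.4 − (-10.47) = 84.87 cm to the left of lens 2, so d_o2 = +84.87 cm.
Lens 2: 1/d_i2 = 1/f₂ − 1/d_o2 = 1/(29.0) − 1/(84.87) = 0.02270, so d_i2 = 44.1 cm.
The final image is real, 44.1 cm to the right of lens 2 (overall magnification ≈ -0.26).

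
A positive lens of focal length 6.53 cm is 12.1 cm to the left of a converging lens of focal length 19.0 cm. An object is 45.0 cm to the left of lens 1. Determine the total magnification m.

m = -0.222

Lens 1: 1/d_i1 = 1/(6.53) − 1/(45.0) = 0.1309, so d_i1 = 7.638 cm; m₁ = −d_i1/d_o1 = -0.1697.
d_o2 = 12.1 − (7.638) = 4.462 cm.
Lens 2: 1/d_i2 = 1/(19.0) − 1/(4.462) = -0.1715, so d_i2 = -5.831 cm; m₂ = −d_i2/d_o2 = +1.307.
m = m₁·m₂ = (-0.1697)(+1.307) = -0.222.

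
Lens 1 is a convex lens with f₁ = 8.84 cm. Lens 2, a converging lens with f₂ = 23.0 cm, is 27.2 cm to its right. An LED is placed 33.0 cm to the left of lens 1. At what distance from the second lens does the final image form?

Lens 1: 1/d_i1 = 1/f₁ − 1/d_o1 = 1/(8.84) − 1/(33.0) = 0.08282, so d_i1 = 12.07 cm.
The intermediate image is 12.07 cm to the right of lens 1, which is 27.2 − (12.07) = 15.13 cm to the left of lens 2, so d_o2 = +15.13 cm.
Lens 2: 1/d_i2 = 1/f₂ − 1/d_o2 = 1/(23.0) − 1/(15.13) = -0.02262, so d_i2 = -44.2 cm.
The final image is virtual, 44.2 cm to the left of lens 2 (overall magnification ≈ -1.1).

44.2 cm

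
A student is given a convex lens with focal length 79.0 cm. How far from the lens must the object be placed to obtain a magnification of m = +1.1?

m = −d_i/d_o ⇒ d_i = −m·d_o.
1/f = 1/d_o + 1/d_i = 1/d_o − 1/(m·d_o) = (1 − 1/m)/d_o, so d_o = f(1 − 1/m) = (79.00)(1 − 1/(+1.1)) = 7.18 cm.

7.18 cm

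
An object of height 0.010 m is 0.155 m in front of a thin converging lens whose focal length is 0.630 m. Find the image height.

0.0133 m

1/d_i = 1/f − 1/d_o = 1/(0.6300) − 1/(0.155) = -4.864, so d_i = -0.2056 m.
m = −d_i/d_o = +1.326.
|h_i| = |m|·h_o = 1.326 × 0.010 = 0.0133 m. The image is virtual, upright and enlarged, on the same side as the object.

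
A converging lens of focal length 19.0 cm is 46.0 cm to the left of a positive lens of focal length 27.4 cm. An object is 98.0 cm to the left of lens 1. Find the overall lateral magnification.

Lens 1: 1/d_i1 = 1/(19.0) − 1/(98.0) = 0.04243, so d_i1 = 23.57 cm; m₁ = −d_i1/d_o1 = -0.2405.
d_o2 = 46.0 − (23.57) = 22.43 cm.
Lens 2: 1/d_i2 = 1/(27.4) − 1/(22.43) = -0.008087, so d_i2 = -123.7 cm; m₂ = −d_i2/d_o2 = +5.513.
m = m₁·m₂ = (-0.2405)(+5.513) = -1.33.

m = -1.33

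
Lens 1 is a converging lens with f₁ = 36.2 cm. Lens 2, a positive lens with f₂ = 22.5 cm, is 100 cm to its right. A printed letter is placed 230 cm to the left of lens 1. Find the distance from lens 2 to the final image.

Lens 1: 1/d_i1 = 1/f₁ − 1/d_o1 = 1/(36.2) − 1/(230) = 0.02328, so d_i1 = 42.96 cm.
The intermediate image is 42.96 cm to the right of lens 1, which is 100 − (42.96) = 57.04 cm to the left of lens 2, so d_o2 = +57.04 cm.
Lens 2: 1/d_i2 = 1/f₂ − 1/d_o2 = 1/(22.5) − 1/(57.04) = 0.02691, so d_i2 = 37.2 cm.
The final image is real, 37.2 cm to the right of lens 2 (overall magnification ≈ 0.12).

37.2 cm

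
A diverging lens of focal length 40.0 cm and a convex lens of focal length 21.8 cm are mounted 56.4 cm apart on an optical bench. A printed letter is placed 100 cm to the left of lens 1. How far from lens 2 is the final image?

29.3 cm

Lens 1 is diverging, so f₁ = −40.0 cm.
Lens 1: 1/d_i1 = 1/f₁ − 1/d_o1 = 1/(-40.0) − 1/(100) = -0.03500, so d_i1 = -28.57 cm.
The intermediate image is 28.57 cm to the left of lens 1 (virtual), which is 56.4 − (-28.57) = 84.97 cm to the left of lens 2, so d_o2 = +84.97 cm.
Lens 2: 1/d_i2 = 1/f₂ − 1/d_o2 = 1/(21.8) − 1/(84.97) = 0.03410, so d_i2 = 29.3 cm.
The final image is real, 29.3 cm to the right of lens 2 (overall magnification ≈ -0.099).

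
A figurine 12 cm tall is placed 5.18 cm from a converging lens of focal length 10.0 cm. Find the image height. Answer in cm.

24.9 cm

1/d_i = 1/f − 1/d_o = 1/(10.00) − 1/(5.18) = -0.09305, so d_i = -10.75 cm.
m = −d_i/d_o = +2.075.
|h_i| = |m|·h_o = 2.075 × 12 = 24.9 cm. The image is virtual, upright and enlarged, on the same side as the object.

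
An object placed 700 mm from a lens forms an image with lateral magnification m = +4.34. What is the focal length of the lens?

f = 910 mm (converging)

m = −d_i/d_o ⇒ d_i = −m·d_o = −(+4.34)·(700) = -3038 mm.
1/f = 1/d_o + 1/d_i = 1/(700) + 1/(-3038) = 0.001099, so f = 910 mm.
Since f is positive, the lens is converging.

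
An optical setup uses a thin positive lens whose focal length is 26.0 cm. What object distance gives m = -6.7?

29.9 cm

m = −d_i/d_o ⇒ d_i = −m·d_o.
1/f = 1/d_o + 1/d_i = 1/d_o − 1/(m·d_o) = (1 − 1/m)/d_o, so d_o = f(1 − 1/m) = (26.00)(1 − 1/(-6.7)) = 29.9 cm.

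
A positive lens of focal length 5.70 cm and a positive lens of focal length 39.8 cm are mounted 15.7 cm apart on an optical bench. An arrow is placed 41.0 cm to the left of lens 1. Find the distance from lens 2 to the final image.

Lens 1: 1/d_i1 = 1/f₁ − 1/d_o1 = 1/(5.70) − 1/(41.0) = 0.1510, so d_i1 = 6.620 cm.
The intermediate image is 6.620 cm to the right of lens 1, which is 15.7 − (6.620) = 9.080 cm to the left of lens 2, so d_o2 = +9.080 cm.
Lens 2: 1/d_i2 = 1/f₂ − 1/d_o2 = 1/(39.8) − 1/(9.080) = -0.08501, so d_i2 = -11.8 cm.
The final image is virtual, 11.8 cm to the left of lens 2 (overall magnification ≈ -0.21).

11.8 cm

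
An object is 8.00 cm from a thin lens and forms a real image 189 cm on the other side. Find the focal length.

Real image ⇒ d_i = +189 cm.
1/f = 1/d_o + 1/d_i = 1/(8.00) + 1/(189) = 0.1303, so f = 7.68 cm.
Since f is positive, the thin lens is converging.

f = 7.68 cm (converging)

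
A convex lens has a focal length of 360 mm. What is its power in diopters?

P = +2.78 D

f = 36.0 cm = 0.360 m.
P = 1/f = 1/(0.360 m) = +2.78 D.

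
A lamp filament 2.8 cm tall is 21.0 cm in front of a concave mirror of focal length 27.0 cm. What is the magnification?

m = +4.50

1/d_i = 1/f − 1/d_o = 1/(27.00) − 1/(21.0) = -0.01058, so d_i = -94.50 cm.
m = −d_i/d_o = −(-94.50)/(21.0) = +4.50.
The image is virtual, upright and enlarged, behind the mirror.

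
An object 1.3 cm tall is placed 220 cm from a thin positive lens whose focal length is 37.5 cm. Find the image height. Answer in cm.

1/d_i = 1/f − 1/d_o = 1/(37.50) − 1/(220) = 0.02212, so d_i = 45.21 cm.
m = −d_i/d_o = -0.2055.
|h_i| = |m|·h_o = 0.2055 × 1.3 = 0.267 cm. The image is real, inverted and reduced, on the far side of the lens.

0.267 cm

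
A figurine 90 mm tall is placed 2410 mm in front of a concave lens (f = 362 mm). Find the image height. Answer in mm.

For a concave lens, f = -362 mm.
1/d_i = 1/f − 1/d_o = 1/(-362.0) − 1/(2410) = -0.003177, so d_i = -314.7 mm.
m = −d_i/d_o = +0.1306.
|h_i| = |m|·h_o = 0.1306 × 90 = 11.8 mm. The image is virtual, upright and reduced, on the same side as the object.

11.8 mm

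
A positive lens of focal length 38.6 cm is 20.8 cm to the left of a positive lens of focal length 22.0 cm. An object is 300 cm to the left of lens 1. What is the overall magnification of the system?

m = -0.0714

Lens 1: 1/d_i1 = 1/(38.6) − 1/(300) = 0.02257, so d_i1 = 44.30 cm; m₁ = −d_i1/d_o1 = -0.1477.
d_o2 = 20.8 − (44.30) = -23.50 cm (virtual object).
Lens 2: 1/d_i2 = 1/(22.0) − 1/(-23.50) = 0.08801, so d_i2 = 11.36 cm; m₂ = −d_i2/d_o2 = +0.4835.
m = m₁·m₂ = (-0.1477)(+0.4835) = -0.0714.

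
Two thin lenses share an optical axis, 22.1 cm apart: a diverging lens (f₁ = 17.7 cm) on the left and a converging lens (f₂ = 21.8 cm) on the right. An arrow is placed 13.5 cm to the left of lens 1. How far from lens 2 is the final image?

81.5 cm

Lens 1 is diverging, so f₁ = −17.7 cm.
Lens 1: 1/d_i1 = 1/f₁ − 1/d_o1 = 1/(-17.7) − 1/(13.5) = -0.1306, so d_i1 = -7.659 cm.
The intermediate image is 7.659 cm to the left of lens 1 (virtual), which is 22.1 − (-7.659) = 29.76 cm to the left of lens 2, so d_o2 = +29.76 cm.
Lens 2: 1/d_i2 = 1/f₂ − 1/d_o2 = 1/(21.8) − 1/(29.76) = 0.01227, so d_i2 = 81.5 cm.
The final image is real, 81.5 cm to the right of lens 2 (overall magnification ≈ -1.6).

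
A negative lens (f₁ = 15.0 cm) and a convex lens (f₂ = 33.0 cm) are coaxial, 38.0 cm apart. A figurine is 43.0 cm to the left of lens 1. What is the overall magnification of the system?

m = -0.529

f₁ = −15.0 cm (diverging).
Lens 1: 1/d_i1 = 1/(-15.0) − 1/(43.0) = -0.08992, so d_i1 = -11.12 cm; m₁ = −d_i1/d_o1 = +0.2586.
d_o2 = 38.0 − (-11.12) = 49.12 cm.
Lens 2: 1/d_i2 = 1/(33.0) − 1/(49.12) = 0.009945, so d_i2 = 100.6 cm; m₂ = −d_i2/d_o2 = -2.047.
m = m₁·m₂ = (+0.2586)(-2.047) = -0.529.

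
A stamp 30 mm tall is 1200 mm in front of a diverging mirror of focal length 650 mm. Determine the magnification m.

For a diverging mirror, f = -650 mm.
1/d_i = 1/f − 1/d_o = 1/(-650.0) − 1/(1200) = -0.002372, so d_i = -421.6 mm.
m = −d_i/d_o = −(-421.6)/(1200) = +0.351.
The image is virtual, upright and reduced, behind the mirror.

m = +0.351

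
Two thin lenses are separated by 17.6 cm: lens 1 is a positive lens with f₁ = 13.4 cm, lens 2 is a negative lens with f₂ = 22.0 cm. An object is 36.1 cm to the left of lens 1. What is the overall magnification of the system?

m = -0.710

Lens 1: 1/d_i1 = 1/(13.4) − 1/(36.1) = 0.04693, so d_i1 = 21.31 cm; m₁ = −d_i1/d_o1 = -0.5903.
d_o2 = 17.6 − (21.31) = -3.710 cm (virtual object).
f₂ = −22.0 cm (diverging).
Lens 2: 1/d_i2 = 1/(-22.0) − 1/(-3.710) = 0.2241, so d_i2 = 4.463 cm; m₂ = −d_i2/d_o2 = +1.203.
m = m₁·m₂ = (-0.5903)(+1.203) = -0.710.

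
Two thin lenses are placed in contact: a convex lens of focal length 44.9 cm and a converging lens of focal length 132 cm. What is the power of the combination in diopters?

P = +2.98 D

P₁ = 1/f₁ = 1/(0.449 m) = +2.227 D; P₂ = 1/f₂ = 1/(1.32 m) = +0.7576 D.
For thin lenses in contact, P = P₁ + P₂ = (+2.227) + (+0.7576) = +2.98 D.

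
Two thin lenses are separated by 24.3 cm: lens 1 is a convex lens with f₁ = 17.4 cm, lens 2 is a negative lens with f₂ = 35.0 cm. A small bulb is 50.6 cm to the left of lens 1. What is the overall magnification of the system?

m = -0.560

Lens 1: 1/d_i1 = 1/(17.4) − 1/(50.6) = 0.03771, so d_i1 = 26.52 cm; m₁ = −d_i1/d_o1 = -0.5241.
d_o2 = 24.3 − (26.52) = -2.220 cm (virtual object).
f₂ = −35.0 cm (diverging).
Lens 2: 1/d_i2 = 1/(-35.0) − 1/(-2.220) = 0.4219, so d_i2 = 2.370 cm; m₂ = −d_i2/d_o2 = +1.068.
m = m₁·m₂ = (-0.5241)(+1.068) = -0.560.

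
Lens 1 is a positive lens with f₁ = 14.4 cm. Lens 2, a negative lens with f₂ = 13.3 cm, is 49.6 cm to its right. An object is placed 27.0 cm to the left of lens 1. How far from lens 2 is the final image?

Lens 1: 1/d_i1 = 1/f₁ − 1/d_o1 = 1/(14.4) − 1/(27.0) = 0.03241, so d_i1 = 30.86 cm.
The intermediate image is 30.86 cm to the right of lens 1, which is 49.6 − (30.86) = 18.74 cm to the left of lens 2, so d_o2 = +18.74 cm.
Lens 2 is diverging, so f₂ = −13.3 cm.
Lens 2: 1/d_i2 = 1/f₂ − 1/d_o2 = 1/(-13.3) − 1/(18.74) = -0.1285, so d_i2 = -7.78 cm.
The final image is virtual, 7.78 cm to the left of lens 2 (overall magnification ≈ -0.47).

7.78 cm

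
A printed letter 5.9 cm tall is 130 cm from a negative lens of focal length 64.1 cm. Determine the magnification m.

m = +0.330

For a negative lens, f = -64.1 cm.
1/d_i = 1/f − 1/d_o = 1/(-64.10) − 1/(130) = -0.02329, so d_i = -42.93 cm.
m = −d_i/d_o = −(-42.93)/(130) = +0.330.
The image is virtual, upright and reduced, on the same side as the object.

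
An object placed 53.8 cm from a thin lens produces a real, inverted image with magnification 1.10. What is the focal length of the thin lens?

m = −d_i/d_o ⇒ d_i = −m·d_o = −(-1.10)·(53.8) = 59.18 cm.
1/f = 1/d_o + 1/d_i = 1/(53.8) + 1/(59.18) = 0.03548, so f = 28.2 cm.
Since f is positive, the thin lens is converging.

f = 28.2 cm (converging)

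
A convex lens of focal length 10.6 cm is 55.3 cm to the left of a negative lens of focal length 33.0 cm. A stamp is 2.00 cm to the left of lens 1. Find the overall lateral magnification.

Lens 1: 1/d_i1 = 1/(10.6) − 1/(2.00) = -0.4057, so d_i1 = -2.465 cm; m₁ = −d_i1/d_o1 = +1.232.
d_o2 = 55.3 − (-2.465) = 57.77 cm.
f₂ = −33.0 cm (diverging).
Lens 2: 1/d_i2 = 1/(-33.0) − 1/(57.77) = -0.04761, so d_i2 = -21.00 cm; m₂ = −d_i2/d_o2 = +0.3636.
m = m₁·m₂ = (+1.232)(+0.3636) = +0.448.

m = +0.448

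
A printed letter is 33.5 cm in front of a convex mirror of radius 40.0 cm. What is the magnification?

m = +0.374

f = R/2 = 40.0/2 = 20.00 cm; for a convex mirror, f = -20.00 cm.
1/d_i = 1/f − 1/d_o = 1/(-20.00) − 1/(33.5) = -0.07985, so d_i = -12.52 cm.
m = −d_i/d_o = −(-12.52)/(33.5) = +0.374.
The image is virtual, upright and reduced, behind the mirror.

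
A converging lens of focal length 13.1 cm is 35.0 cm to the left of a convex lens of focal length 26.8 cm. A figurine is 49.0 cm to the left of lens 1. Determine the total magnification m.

m = -1.01

Lens 1: 1/d_i1 = 1/(13.1) − 1/(49.0) = 0.05593, so d_i1 = 17.88 cm; m₁ = −d_i1/d_o1 = -0.3649.
d_o2 = 35.0 − (17.88) = 17.12 cm.
Lens 2: 1/d_i2 = 1/(26.8) − 1/(17.12) = -0.02110, so d_i2 = -47.40 cm; m₂ = −d_i2/d_o2 = +2.769.
m = m₁·m₂ = (-0.3649)(+2.769) = -1.01.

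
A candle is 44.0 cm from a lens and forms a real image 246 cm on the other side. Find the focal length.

f = 37.3 cm (converging)

Real image ⇒ d_i = +246 cm.
1/f = 1/d_o + 1/d_i = 1/(44.0) + 1/(246) = 0.02679, so f = 37.3 cm.
Since f is positive, the lens is converging.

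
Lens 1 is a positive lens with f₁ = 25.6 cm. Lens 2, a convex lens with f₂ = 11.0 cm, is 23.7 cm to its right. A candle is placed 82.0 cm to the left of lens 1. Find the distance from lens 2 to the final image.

6.07 cm

Lens 1: 1/d_i1 = 1/f₁ − 1/d_o1 = 1/(25.6) − 1/(82.0) = 0.02687, so d_i1 = 37.22 cm.
The intermediate image is 37.22 cm to the right of lens 1, which lies 13.52 cm to the right of lens 2 — a virtual object — so d_o2 = −13.52 cm.
Lens 2: 1/d_i2 = 1/f₂ − 1/d_o2 = 1/(11.0) − 1/(-13.52) = 0.1649, so d_i2 = 6.07 cm.
The final image is real, 6.07 cm to the right of lens 2 (overall magnification ≈ -0.20).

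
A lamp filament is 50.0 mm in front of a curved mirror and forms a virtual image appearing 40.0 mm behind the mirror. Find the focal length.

Virtual image ⇒ d_i = −40.0 mm.
1/f = 1/d_o + 1/d_i = 1/(50.0) + 1/(-40.0) = -0.005000, so f = -200 mm.
Since f is negative, the curved mirror is convex.

f = -200 mm (convex)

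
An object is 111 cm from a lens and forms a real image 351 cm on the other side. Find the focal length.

Real image ⇒ d_i = +351 cm.
1/f = 1/d_o + 1/d_i = 1/(111) + 1/(351) = 0.01186, so f = 84.3 cm.
Since f is positive, the lens is converging.

f = 84.3 cm (converging)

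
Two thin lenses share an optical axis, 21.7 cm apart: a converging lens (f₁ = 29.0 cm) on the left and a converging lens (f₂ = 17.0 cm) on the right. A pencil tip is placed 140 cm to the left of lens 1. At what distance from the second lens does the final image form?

7.93 cm

Lens 1: 1/d_i1 = 1/f₁ − 1/d_o1 = 1/(29.0) − 1/(140) = 0.02734, so d_i1 = 36.58 cm.
The intermediate image is 36.58 cm to the right of lens 1, which lies 14.88 cm to the right of lens 2 — a virtual object — so d_o2 = −14.88 cm.
Lens 2: 1/d_i2 = 1/f₂ − 1/d_o2 = 1/(17.0) − 1/(-14.88) = 0.1260, so d_i2 = 7.93 cm.
The final image is real, 7.93 cm to the right of lens 2 (overall magnification ≈ -0.14).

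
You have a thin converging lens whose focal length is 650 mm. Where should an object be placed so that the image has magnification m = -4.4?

m = −d_i/d_o ⇒ d_i = −m·d_o.
1/f = 1/d_o + 1/d_i = 1/d_o − 1/(m·d_o) = (1 − 1/m)/d_o, so d_o = f(1 − 1/m) = (650.0)(1 − 1/(-4.4)) = 798 mm.

798 mm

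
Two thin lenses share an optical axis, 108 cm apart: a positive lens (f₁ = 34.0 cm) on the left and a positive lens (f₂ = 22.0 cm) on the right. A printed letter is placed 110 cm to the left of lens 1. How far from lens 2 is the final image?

35.2 cm

Lens 1: 1/d_i1 = 1/f₁ − 1/d_o1 = 1/(34.0) − 1/(110) = 0.02032, so d_i1 = 49.21 cm.
The intermediate image is 49.21 cm to the right of lens 1, which is 108 − (49.21) = 58.79 cm to the left of lens 2, so d_o2 = +58.79 cm.
Lens 2: 1/d_i2 = 1/f₂ − 1/d_o2 = 1/(22.0) − 1/(58.79) = 0.02844, so d_i2 = 35.2 cm.
The final image is real, 35.2 cm to the right of lens 2 (overall magnification ≈ 0.27).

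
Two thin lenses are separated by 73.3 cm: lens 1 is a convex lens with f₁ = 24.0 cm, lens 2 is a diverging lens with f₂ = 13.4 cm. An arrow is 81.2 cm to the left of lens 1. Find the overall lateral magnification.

m = -0.107

Lens 1: 1/d_i1 = 1/(24.0) − 1/(81.2) = 0.02935, so d_i1 = 34.07 cm; m₁ = −d_i1/d_o1 = -0.4196.
d_o2 = 73.3 − (34.07) = 39.23 cm.
f₂ = −13.4 cm (diverging).
Lens 2: 1/d_i2 = 1/(-13.4) − 1/(39.23) = -0.1001, so d_i2 = -9.988 cm; m₂ = −d_i2/d_o2 = +0.2546.
m = m₁·m₂ = (-0.4196)(+0.2546) = -0.107.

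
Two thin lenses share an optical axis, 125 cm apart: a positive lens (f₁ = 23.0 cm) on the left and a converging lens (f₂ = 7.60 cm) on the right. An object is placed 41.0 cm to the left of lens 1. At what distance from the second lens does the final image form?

Lens 1: 1/d_i1 = 1/f₁ − 1/d_o1 = 1/(23.0) − 1/(41.0) = 0.01909, so d_i1 = 52.39 cm.
The intermediate image is 52.39 cm to the right of lens 1, which is 125 − (52.39) = 72.61 cm to the left of lens 2, so d_o2 = +72.61 cm.
Lens 2: 1/d_i2 = 1/f₂ − 1/d_o2 = 1/(7.60) − 1/(72.61) = 0.1178, so d_i2 = 8.49 cm.
The final image is real, 8.49 cm to the right of lens 2 (overall magnification ≈ 0.15).

8.49 cm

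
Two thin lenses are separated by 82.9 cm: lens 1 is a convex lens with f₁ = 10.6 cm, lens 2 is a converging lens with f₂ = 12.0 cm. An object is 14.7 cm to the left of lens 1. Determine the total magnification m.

m = +0.943

Lens 1: 1/d_i1 = 1/(10.6) − 1/(14.7) = 0.02631, so d_i1 = 38.00 cm; m₁ = −d_i1/d_o1 = -2.585.
d_o2 = 82.9 − (38.00) = 44.90 cm.
Lens 2: 1/d_i2 = 1/(12.0) − 1/(44.90) = 0.06106, so d_i2 = 16.38 cm; m₂ = −d_i2/d_o2 = -0.3647.
m = m₁·m₂ = (-2.585)(-0.3647) = +0.943.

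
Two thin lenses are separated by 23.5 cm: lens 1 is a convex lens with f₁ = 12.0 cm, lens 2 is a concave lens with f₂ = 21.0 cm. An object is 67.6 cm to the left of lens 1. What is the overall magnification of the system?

m = -0.152

Lens 1: 1/d_i1 = 1/(12.0) − 1/(67.6) = 0.06854, so d_i1 = 14.59 cm; m₁ = −d_i1/d_o1 = -0.2158.
d_o2 = 23.5 − (14.59) = 8.910 cm.
f₂ = −21.0 cm (diverging).
Lens 2: 1/d_i2 = 1/(-21.0) − 1/(8.910) = -0.1599, so d_i2 = -6.256 cm; m₂ = −d_i2/d_o2 = +0.7021.
m = m₁·m₂ = (-0.2158)(+0.7021) = -0.152.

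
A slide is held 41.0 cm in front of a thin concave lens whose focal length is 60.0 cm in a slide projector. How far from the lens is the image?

For a concave lens, f = -60.0 cm.
Thin-lens equation: 1/q = 1/f − 1/p = 1/(-60.00) − 1/(41.0) = -0.01667 − 0.02439 = -0.04106, so q = -24.4 cm.
The image is virtual, upright and reduced, on the same side as the object.

24.4 cm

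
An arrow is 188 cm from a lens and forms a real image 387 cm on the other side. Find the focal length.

f = 127 cm (converging)

Real image ⇒ d_i = +387 cm.
1/f = 1/d_o + 1/d_i = 1/(188) + 1/(387) = 0.007903, so f = 127 cm.
Since f is positive, the lens is converging.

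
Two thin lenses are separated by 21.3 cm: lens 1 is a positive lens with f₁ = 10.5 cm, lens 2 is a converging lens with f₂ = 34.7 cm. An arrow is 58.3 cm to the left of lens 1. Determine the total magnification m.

m = -0.291

Lens 1: 1/d_i1 = 1/(10.5) − 1/(58.3) = 0.07809, so d_i1 = 12.81 cm; m₁ = −d_i1/d_o1 = -0.2197.
d_o2 = 21.3 − (12.81) = 8.490 cm.
Lens 2: 1/d_i2 = 1/(34.7) − 1/(8.490) = -0.08897, so d_i2 = -11.24 cm; m₂ = −d_i2/d_o2 = +1.324.
m = m₁·m₂ = (-0.2197)(+1.324) = -0.291.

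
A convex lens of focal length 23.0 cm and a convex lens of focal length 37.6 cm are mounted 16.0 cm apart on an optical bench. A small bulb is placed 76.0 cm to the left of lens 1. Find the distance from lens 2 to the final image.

Lens 1: 1/d_i1 = 1/f₁ − 1/d_o1 = 1/(23.0) − 1/(76.0) = 0.03032, so d_i1 = 32.98 cm.
The intermediate image is 32.98 cm to the right of lens 1, which lies 16.98 cm to the right of lens 2 — a virtual object — so d_o2 = −16.98 cm.
Lens 2: 1/d_i2 = 1/f₂ − 1/d_o2 = 1/(37.6) − 1/(-16.98) = 0.08549, so d_i2 = 11.7 cm.
The final image is real, 11.7 cm to the right of lens 2 (overall magnification ≈ -0.30).

11.7 cm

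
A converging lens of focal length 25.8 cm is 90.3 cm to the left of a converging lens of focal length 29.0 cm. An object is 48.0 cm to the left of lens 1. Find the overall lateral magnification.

m = +6.11

Lens 1: 1/d_i1 = 1/(25.8) − 1/(48.0) = 0.01793, so d_i1 = 55.78 cm; m₁ = −d_i1/d_o1 = -1.162.
d_o2 = 90.3 − (55.78) = 34.52 cm.
Lens 2: 1/d_i2 = 1/(29.0) − 1/(34.52) = 0.005514, so d_i2 = 181.4 cm; m₂ = −d_i2/d_o2 = -5.254.
m = m₁·m₂ = (-1.162)(-5.254) = +6.11.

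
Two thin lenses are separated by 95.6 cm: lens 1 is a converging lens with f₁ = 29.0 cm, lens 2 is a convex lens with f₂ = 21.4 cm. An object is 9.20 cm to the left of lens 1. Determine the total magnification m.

Lens 1: 1/d_i1 = 1/(29.0) − 1/(9.20) = -0.07421, so d_i1 = -13.47 cm; m₁ = −d_i1/d_o1 = +1.464.
d_o2 = 95.6 − (-13.47) = 109.1 cm.
Lens 2: 1/d_i2 = 1/(21.4) − 1/(109.1) = 0.03756, so d_i2 = 26.62 cm; m₂ = −d_i2/d_o2 = -0.2440.
m = m₁·m₂ = (+1.464)(-0.2440) = -0.357.

m = -0.357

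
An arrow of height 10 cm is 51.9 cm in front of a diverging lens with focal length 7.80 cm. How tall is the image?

1.31 cm

For a diverging lens, f = -7.80 cm.
1/d_i = 1/f − 1/d_o = 1/(-7.800) − 1/(51.9) = -0.1475, so d_i = -6.781 cm.
m = −d_i/d_o = +0.1307.
|h_i| = |m|·h_o = 0.1307 × 10 = 1.31 cm. The image is virtual, upright and reduced, on the same side as the object.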